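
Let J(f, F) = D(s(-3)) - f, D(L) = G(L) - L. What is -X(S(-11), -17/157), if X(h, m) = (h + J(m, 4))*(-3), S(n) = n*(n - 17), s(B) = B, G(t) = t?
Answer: 145119/157 ≈ 924.33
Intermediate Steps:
S(n) = n*(-17 + n)
D(L) = 0 (D(L) = L - L = 0)
J(f, F) = -f (J(f, F) = 0 - f = -f)
X(h, m) = -3*h + 3*m (X(h, m) = (h - m)*(-3) = -3*h + 3*m)
-X(S(-11), -17/157) = -(-(-33)*(-17 - 11) + 3*(-17/157)) = -(-(-33)*(-28) + 3*(-17*1/157)) = -(-3*308 + 3*(-17/157)) = -(-924 - 51/157) = -1*(-145119/157) = 145119/157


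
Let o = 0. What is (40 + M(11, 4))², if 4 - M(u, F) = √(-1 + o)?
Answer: (44 - I)² ≈ 1935.0 - 88.0*I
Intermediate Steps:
M(u, F) = 4 - I (M(u, F) = 4 - √(-1 + 0) = 4 - √(-1) = 4 - I)
(40 + M(11, 4))² = (40 + (4 - I))² = (44 - I)²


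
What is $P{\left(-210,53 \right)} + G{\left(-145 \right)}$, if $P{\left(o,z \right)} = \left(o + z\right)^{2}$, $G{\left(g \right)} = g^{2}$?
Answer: $45674$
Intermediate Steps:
$P{\left(-210,53 \right)} + G{\left(-145 \right)} = \left(-210 + 53\right)^{2} + \left(-145\right)^{2} = \left(-157\right)^{2} + 21025 = 24649 + 21025 = 45674$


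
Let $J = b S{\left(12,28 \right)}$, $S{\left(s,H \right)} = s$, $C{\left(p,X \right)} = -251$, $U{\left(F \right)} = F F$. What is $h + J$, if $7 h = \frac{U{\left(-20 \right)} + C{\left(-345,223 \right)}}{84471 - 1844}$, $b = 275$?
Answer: $\frac{1908683849}{578389} \approx 3300.0$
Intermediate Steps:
$U{\left(F \right)} = F^{2}$
$J = 3300$ ($J = 275 \cdot 12 = 3300$)
$h = \frac{149}{578389}$ ($h = \frac{\left(\left(-20\right)^{2} - 251\right) \frac{1}{84471 - 1844}}{7} = \frac{\left(400 - 251\right) \frac{1}{82627}}{7} = \frac{149 \cdot \frac{1}{82627}}{7} = \frac{1}{7} \cdot \frac{149}{82627} = \frac{149}{578389} \approx 0.00025761$)
$h + J = \frac{149}{578389} + 3300 = \frac{1908683849}{578389}$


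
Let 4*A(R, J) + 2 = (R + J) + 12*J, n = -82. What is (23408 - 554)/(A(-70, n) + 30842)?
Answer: 45708/61115 ≈ 0.74790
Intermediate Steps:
A(R, J) = -½ + R/4 + 13*J/4 (A(R, J) = -½ + ((R + J) + 12*J)/4 = -½ + ((J + R) + 12*J)/4 = -½ + (R + 13*J)/4 = -½ + (R/4 + 13*J/4) = -½ + R/4 + 13*J/4)
(23408 - 554)/(A(-70, n) + 30842) = (23408 - 554)/((-½ + (¼)*(-70) + (13/4)*(-82)) + 30842) = 22854/((-½ - 35/2 - 533/2) + 30842) = 22854/(-569/2 + 30842) = 22854/(61115/2) = 22854*(2/61115) = 45708/61115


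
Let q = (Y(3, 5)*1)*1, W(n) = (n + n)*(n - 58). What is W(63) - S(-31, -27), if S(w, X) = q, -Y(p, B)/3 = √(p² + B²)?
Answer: 630 + 3*√34 ≈ 647.49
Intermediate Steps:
Y(p, B) = -3*√(B² + p²) (Y(p, B) = -3*√(p² + B²) = -3*√(B² + p²))
W(n) = 2*n*(-58 + n) (W(n) = (2*n)*(-58 + n) = 2*n*(-58 + n))
q = -3*√34 (q = (-3*√(5² + 3²)*1)*1 = (-3*√(25 + 9)*1)*1 = (-3*√34*1)*1 = -3*√34*1 = -3*√34 ≈ -17.493)
S(w, X) = -3*√34
W(63) - S(-31, -27) = 2*63*(-58 + 63) - (-3)*√34 = 2*63*5 + 3*√34 = 630 + 3*√34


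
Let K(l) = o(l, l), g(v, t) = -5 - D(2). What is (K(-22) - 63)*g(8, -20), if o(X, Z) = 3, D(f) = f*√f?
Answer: 300 + 120*√2 ≈ 469.71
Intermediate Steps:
D(f) = f^(3/2)
g(v, t) = -5 - 2*√2 (g(v, t) = -5 - 2^(3/2) = -5 - 2*√2)
K(l) = 3
(K(-22) - 63)*g(8, -20) = (3 - 63)*(-5 - 2*√2) = -60*(-5 - 2*√2) = 300 + 120*√2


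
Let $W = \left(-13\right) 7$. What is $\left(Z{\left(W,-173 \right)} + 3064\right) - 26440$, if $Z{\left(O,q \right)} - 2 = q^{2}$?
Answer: $6555$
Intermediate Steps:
$W = -91$
$Z{\left(O,q \right)} = 2 + q^{2}$
$\left(Z{\left(W,-173 \right)} + 3064\right) - 26440 = \left(\left(2 + \left(-173\right)^{2}\right) + 3064\right) - 26440 = \left(\left(2 + 29929\right) + 3064\right) - 26440 = \left(29931 + 3064\right) - 26440 = 32995 - 26440 = 6555$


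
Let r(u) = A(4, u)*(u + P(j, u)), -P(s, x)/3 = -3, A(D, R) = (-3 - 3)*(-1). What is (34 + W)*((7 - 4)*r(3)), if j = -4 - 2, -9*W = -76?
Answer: 9168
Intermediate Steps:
W = 76/9 (W = -⅑*(-76) = 76/9 ≈ 8.4444)
j = -6
A(D, R) = 6 (A(D, R) = -6*(-1) = 6)
P(s, x) = 9 (P(s, x) = -3*(-3) = 9)
r(u) = 54 + 6*u (r(u) = 6*(u + 9) = 6*(9 + u) = 54 + 6*u)
(34 + W)*((7 - 4)*r(3)) = (34 + 76/9)*((7 - 4)*(54 + 6*3)) = 382*(3*(54 + 18))/9 = 382*(3*72)/9 = (382/9)*216 = 9168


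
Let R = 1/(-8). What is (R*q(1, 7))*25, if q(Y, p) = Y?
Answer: -25/8 ≈ -3.1250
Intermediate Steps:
R = -⅛ ≈ -0.12500
(R*q(1, 7))*25 = -⅛*1*25 = -⅛*25 = -25/8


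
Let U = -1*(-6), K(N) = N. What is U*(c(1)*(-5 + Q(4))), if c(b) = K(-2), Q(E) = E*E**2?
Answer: -708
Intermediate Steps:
Q(E) = E**3
c(b) = -2
U = 6
U*(c(1)*(-5 + Q(4))) = 6*(-2*(-5 + 4**3)) = 6*(-2*(-5 + 64)) = 6*(-2*59) = 6*(-118) = -708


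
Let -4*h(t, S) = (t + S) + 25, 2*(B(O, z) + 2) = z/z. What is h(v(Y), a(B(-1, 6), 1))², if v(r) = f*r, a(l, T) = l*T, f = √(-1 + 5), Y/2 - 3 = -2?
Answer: 3025/64 ≈ 47.266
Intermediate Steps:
Y = 2 (Y = 6 + 2*(-2) = 6 - 4 = 2)
f = 2 (f = √4 = 2)
B(O, z) = -3/2 (B(O, z) = -2 + (z/z)/2 = -2 + (½)*1 = -2 + ½ = -3/2)
a(l, T) = T*l
v(r) = 2*r
h(t, S) = -25/4 - S/4 - t/4 (h(t, S) = -((t + S) + 25)/4 = -((S + t) + 25)/4 = -(25 + S + t)/4 = -25/4 - S/4 - t/4)
h(v(Y), a(B(-1, 6), 1))² = (-25/4 - (-3)/(4*2) - 2/2)² = (-25/4 - ¼*(-3/2) - ¼*4)² = (-25/4 + 3/8 - 1)² = (-55/8)² = 3025/64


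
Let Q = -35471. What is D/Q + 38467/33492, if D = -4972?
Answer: 1530985181/1187994732 ≈ 1.2887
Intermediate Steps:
D/Q + 38467/33492 = -4972/(-35471) + 38467/33492 = -4972*(-1/35471) + 38467*(1/33492) = 4972/35471 + 38467/33492 = 1530985181/1187994732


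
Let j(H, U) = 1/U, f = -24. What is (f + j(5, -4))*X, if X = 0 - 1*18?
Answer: 873/2 ≈ 436.50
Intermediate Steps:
X = -18 (X = 0 - 18 = -18)
(f + j(5, -4))*X = (-24 + 1/(-4))*(-18) = (-24 - ¼)*(-18) = -97/4*(-18) = 873/2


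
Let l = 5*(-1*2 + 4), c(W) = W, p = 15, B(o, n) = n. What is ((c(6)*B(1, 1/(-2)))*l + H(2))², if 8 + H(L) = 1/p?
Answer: 323761/225 ≈ 1438.9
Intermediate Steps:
l = 10 (l = 5*(-2 + 4) = 5*2 = 10)
H(L) = -119/15 (H(L) = -8 + 1/15 = -119/15)
((c(6)*B(1, 1/(-2)))*l + H(2))² = ((6/(-2))*10 - 119/15)² = ((6*(-½))*10 - 119/15)² = (-3*10 - 119/15)² = (-30 - 119/15)² = (-569/15)² = 323761/225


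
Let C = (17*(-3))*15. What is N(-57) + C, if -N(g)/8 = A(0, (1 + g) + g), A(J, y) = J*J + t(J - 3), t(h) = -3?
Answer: -741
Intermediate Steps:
A(J, y) = -3 + J² (A(J, y) = J*J - 3 = J² - 3 = -3 + J²)
N(g) = 24 (N(g) = -8*(-3 + 0²) = -8*(-3 + 0) = -8*(-3) = 24)
C = -765 (C = -51*15 = -765)
N(-57) + C = 24 - 765 = -741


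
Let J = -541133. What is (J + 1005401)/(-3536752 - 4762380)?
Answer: -116067/2074783 ≈ -0.055942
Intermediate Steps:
(J + 1005401)/(-3536752 - 4762380) = (-541133 + 1005401)/(-3536752 - 4762380) = 464268/(-8299132) = 464268*(-1/8299132) = -116067/2074783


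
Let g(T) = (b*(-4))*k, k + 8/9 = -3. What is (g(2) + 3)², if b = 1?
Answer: 27889/81 ≈ 344.31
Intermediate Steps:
k = -35/9 (k = -8/9 - 3 = -35/9 ≈ -3.8889)
g(T) = 140/9 (g(T) = (1*(-4))*(-35/9) = -4*(-35/9) = 140/9)
(g(2) + 3)² = (140/9 + 3)² = (167/9)² = 27889/81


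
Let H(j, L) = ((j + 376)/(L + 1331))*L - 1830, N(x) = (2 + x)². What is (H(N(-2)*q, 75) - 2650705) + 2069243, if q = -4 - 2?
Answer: -410040176/703 ≈ -5.8327e+5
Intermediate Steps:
q = -6
H(j, L) = -1830 + L*(376 + j)/(1331 + L) (H(j, L) = ((376 + j)/(1331 + L))*L - 1830 = L*(376 + j)/(1331 + L) - 1830 = -1830 + L*(376 + j)/(1331 + L))
(H(N(-2)*q, 75) - 2650705) + 2069243 = ((-2435730 - 1454*75 + 75*((2 - 2)²*(-6)))/(1331 + 75) - 2650705) + 2069243 = ((-2435730 - 109050 + 75*(0²*(-6)))/1406 - 2650705) + 2069243 = ((-2435730 - 109050 + 75*(0*(-6)))/1406 - 2650705) + 2069243 = ((-2435730 - 109050 + 75*0)/1406 - 2650705) + 2069243 = ((-2435730 - 109050 + 0)/1406 - 2650705) + 2069243 = ((1/1406)*(-2544780) - 2650705) + 2069243 = (-1272390/703 - 2650705) + 2069243 = -1864718005/703 + 2069243 = -410040176/703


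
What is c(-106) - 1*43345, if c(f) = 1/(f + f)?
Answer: -9189141/212 ≈ -43345.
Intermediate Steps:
c(f) = 1/(2*f)
c(-106) - 1*43345 = (½)/(-106) - 1*43345 = (½)*(-1/106) - 43345 = -1/212 - 43345 = -9189141/212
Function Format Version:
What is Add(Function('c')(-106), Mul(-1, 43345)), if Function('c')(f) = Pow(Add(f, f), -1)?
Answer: Rational(-9189141, 212) ≈ -43345.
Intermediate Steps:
Function('c')(f) = Mul(Rational(1, 2), Pow(f, -1)) (Function('c')(f) = Pow(Mul(2, f), -1) = Mul(Rational(1, 2), Pow(f, -1)))
Add(Function('c')(-106), Mul(-1, 43345)) = Add(Mul(Rational(1, 2), Pow(-106, -1)), Mul(-1, 43345)) = Add(Mul(Rational(1, 2), Rational(-1, 106)), -43345) = Add(Rational(-1, 212), -43345) = Rational(-9189141, 212)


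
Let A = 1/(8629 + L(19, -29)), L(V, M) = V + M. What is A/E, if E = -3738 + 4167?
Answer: 1/3697551 ≈ 2.7045e-7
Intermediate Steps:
L(V, M) = M + V
A = 1/8619 (A = 1/(8629 + (-29 + 19)) = 1/(8629 - 10) = 1/8619 ≈ 0.00011602)
E = 429
A/E = (1/8619)/429 = (1/8619)*(1/429) = 1/3697551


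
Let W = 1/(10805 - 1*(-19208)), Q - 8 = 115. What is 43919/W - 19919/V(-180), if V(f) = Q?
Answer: 162131316562/123 ≈ 1.3181e+9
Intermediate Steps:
Q = 123 (Q = 8 + 115 = 123)
V(f) = 123
W = 1/30013 (W = 1/(10805 + 19208) = 1/30013 ≈ 3.3319e-5)
43919/W - 19919/V(-180) = 43919/(1/30013) - 19919/123 = 43919*30013 - 19919*1/123 = 1318140947 - 19919/123 = 162131316562/123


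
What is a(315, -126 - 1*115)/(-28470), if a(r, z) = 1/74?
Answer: -1/2106780 ≈ -4.7466e-7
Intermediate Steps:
a(r, z) = 1/74
a(315, -126 - 1*115)/(-28470) = (1/74)/(-28470) = (1/74)*(-1/28470) = -1/2106780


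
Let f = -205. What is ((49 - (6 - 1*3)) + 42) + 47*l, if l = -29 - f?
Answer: 8360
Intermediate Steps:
l = 176 (l = -29 - 1*(-205) = -29 + 205 = 176)
((49 - (6 - 1*3)) + 42) + 47*l = ((49 - (6 - 1*3)) + 42) + 47*176 = ((49 - (6 - 3)) + 42) + 8272 = ((49 - 3) + 42) + 8272 = (46 + 42) + 8272 = 88 + 8272 = 8360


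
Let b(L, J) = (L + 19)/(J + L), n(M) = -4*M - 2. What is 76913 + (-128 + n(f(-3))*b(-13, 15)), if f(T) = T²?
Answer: 76671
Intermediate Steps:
n(M) = -2 - 4*M
b(L, J) = (19 + L)/(J + L)
76913 + (-128 + n(f(-3))*b(-13, 15)) = 76913 + (-128 + (-2 - 4*(-3)²)*((19 - 13)/(15 - 13))) = 76913 + (-128 + (-2 - 4*9)*(6/2)) = 76913 + (-128 + (-2 - 36)*((½)*6)) = 76913 + (-128 - 38*3) = 76913 + (-128 - 114) = 76913 - 242 = 76671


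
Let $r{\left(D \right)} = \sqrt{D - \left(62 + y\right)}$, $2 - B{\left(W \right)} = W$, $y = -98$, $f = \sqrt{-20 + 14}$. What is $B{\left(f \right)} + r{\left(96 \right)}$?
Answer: $2 + 2 \sqrt{33} - i \sqrt{6} \approx 13.489 - 2.4495 i$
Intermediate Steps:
$f = i \sqrt{6}$ ($f = \sqrt{-6} = i \sqrt{6} \approx 2.4495 i$)
$B{\left(W \right)} = 2 - W$
$r{\left(D \right)} = \sqrt{36 + D}$ ($r{\left(D \right)} = \sqrt{D - -36} = \sqrt{D + \left(-62 + 98\right)} = \sqrt{D + 36} = \sqrt{36 + D}$)
$B{\left(f \right)} + r{\left(96 \right)} = \left(2 - i \sqrt{6}\right) + \sqrt{36 + 96} = \left(2 - i \sqrt{6}\right) + \sqrt{132} = \left(2 - i \sqrt{6}\right) + 2 \sqrt{33} = 2 + 2 \sqrt{33} - i \sqrt{6}$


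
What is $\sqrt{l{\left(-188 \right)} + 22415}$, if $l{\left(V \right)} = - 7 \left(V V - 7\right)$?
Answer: $4 i \sqrt{14059} \approx 474.28 i$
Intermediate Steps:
$l{\left(V \right)} = 49 - 7 V^{2}$ ($l{\left(V \right)} = - 7 \left(V^{2} - 7\right) = - 7 \left(-7 + V^{2}\right) = 49 - 7 V^{2}$)
$\sqrt{l{\left(-188 \right)} + 22415} = \sqrt{\left(49 - 7 \left(-188\right)^{2}\right) + 22415} = \sqrt{\left(49 - 247408\right) + 22415} = \sqrt{-247359 + 22415} = \sqrt{-224944} = 4 i \sqrt{14059}$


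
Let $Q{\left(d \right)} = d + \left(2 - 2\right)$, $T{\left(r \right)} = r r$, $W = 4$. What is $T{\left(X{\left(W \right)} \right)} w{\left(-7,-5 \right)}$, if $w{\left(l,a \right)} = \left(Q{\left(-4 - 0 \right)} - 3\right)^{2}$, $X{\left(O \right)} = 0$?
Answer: $0$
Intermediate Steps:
$T{\left(r \right)} = r^{2}$
$Q{\left(d \right)} = d$ ($Q{\left(d \right)} = d + 0 = d$)
$w{\left(l,a \right)} = 49$ ($w{\left(l,a \right)} = \left(\left(-4 - 0\right) - 3\right)^{2} = \left(\left(-4 + 0\right) - 3\right)^{2} = \left(-4 - 3\right)^{2} = \left(-7\right)^{2} = 49$)
$T{\left(X{\left(W \right)} \right)} w{\left(-7,-5 \right)} = 0^{2} \cdot 49 = 0 \cdot 49 = 0$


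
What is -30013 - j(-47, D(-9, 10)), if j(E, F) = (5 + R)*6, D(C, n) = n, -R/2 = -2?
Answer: -30067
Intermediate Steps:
R = 4 (R = -2*(-2) = 4)
j(E, F) = 54 (j(E, F) = (5 + 4)*6 = 9*6 = 54)
-30013 - j(-47, D(-9, 10)) = -30013 - 1*54 = -30013 - 54 = -30067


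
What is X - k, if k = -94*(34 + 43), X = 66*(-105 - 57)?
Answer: -3454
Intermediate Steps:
X = -10692 (X = 66*(-162) = -10692)
k = -7238 (k = -94*77 = -7238)
X - k = -10692 - 1*(-7238) = -10692 + 7238 = -3454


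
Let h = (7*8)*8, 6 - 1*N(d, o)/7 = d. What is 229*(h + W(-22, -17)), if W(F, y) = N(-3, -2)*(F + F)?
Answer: -532196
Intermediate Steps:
N(d, o) = 42 - 7*d
h = 448 (h = 56*8 = 448)
W(F, y) = 126*F (W(F, y) = (42 - 7*(-3))*(F + F) = (42 + 21)*(2*F) = 63*(2*F) = 126*F)
229*(h + W(-22, -17)) = 229*(448 + 126*(-22)) = 229*(448 - 2772) = 229*(-2324) = -532196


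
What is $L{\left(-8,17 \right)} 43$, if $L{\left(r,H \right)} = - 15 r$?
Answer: $5160$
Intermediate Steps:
$L{\left(-8,17 \right)} 43 = \left(-15\right) \left(-8\right) 43 = 120 \cdot 43 = 5160$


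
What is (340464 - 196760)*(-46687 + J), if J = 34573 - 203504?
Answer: -30985169072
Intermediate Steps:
J = -168931
(340464 - 196760)*(-46687 + J) = (340464 - 196760)*(-46687 - 168931) = 143704*(-215618) = -30985169072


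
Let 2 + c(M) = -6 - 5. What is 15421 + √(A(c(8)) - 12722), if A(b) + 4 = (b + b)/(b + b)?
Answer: 15421 + 5*I*√509 ≈ 15421.0 + 112.81*I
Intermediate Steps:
c(M) = -13 (c(M) = -2 + (-6 - 5) = -2 - 11 = -13)
A(b) = -3 (A(b) = -4 + (b + b)/(b + b) = -4 + (2*b)/((2*b)) = -4 + (2*b)*(1/(2*b)) = -4 + 1 = -3)
15421 + √(A(c(8)) - 12722) = 15421 + √(-3 - 12722) = 15421 + √(-12725) = 15421 + 5*I*√509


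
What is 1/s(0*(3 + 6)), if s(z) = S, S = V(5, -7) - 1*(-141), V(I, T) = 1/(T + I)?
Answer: 2/281 ≈ 0.0071174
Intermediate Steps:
V(I, T) = 1/(I + T)
S = 281/2 (S = 1/(5 - 7) - 1*(-141) = 1/(-2) + 141 = -½ + 141 = 281/2 ≈ 140.50)
s(z) = 281/2
1/s(0*(3 + 6)) = 1/(281/2) = 2/281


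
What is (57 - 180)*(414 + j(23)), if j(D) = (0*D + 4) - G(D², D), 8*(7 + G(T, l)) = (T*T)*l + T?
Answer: 98914632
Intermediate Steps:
G(T, l) = -7 + T/8 + l*T²/8 (G(T, l) = -7 + ((T*T)*l + T)/8 = -7 + (T²*l + T)/8 = -7 + (l*T² + T)/8 = -7 + (T + l*T²)/8 = -7 + (T/8 + l*T²/8) = -7 + T/8 + l*T²/8)
j(D) = 11 - D²/8 - D⁵/8 (j(D) = (0*D + 4) - (-7 + D²/8 + D*(D²)²/8) = (0 + 4) - (-7 + D²/8 + D*D⁴/8) = 4 - (-7 + D²/8 + D⁵/8) = 4 + (7 - D²/8 - D⁵/8) = 11 - D²/8 - D⁵/8)
(57 - 180)*(414 + j(23)) = (57 - 180)*(414 + (11 - ⅛*23² - ⅛*23⁵)) = -123*(414 + (11 - ⅛*529 - ⅛*6436343)) = -123*(414 + (11 - 529/8 - 6436343/8)) = -123*(414 - 804598) = -123*(-804184) = 98914632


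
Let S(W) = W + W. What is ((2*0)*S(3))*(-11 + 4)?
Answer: 0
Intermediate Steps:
S(W) = 2*W
((2*0)*S(3))*(-11 + 4) = ((2*0)*(2*3))*(-11 + 4) = (0*6)*(-7) = 0*(-7) = 0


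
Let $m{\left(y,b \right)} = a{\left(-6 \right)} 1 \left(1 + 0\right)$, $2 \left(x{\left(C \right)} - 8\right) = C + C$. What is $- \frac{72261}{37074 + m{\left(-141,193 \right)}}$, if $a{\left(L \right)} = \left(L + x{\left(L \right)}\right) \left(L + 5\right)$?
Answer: $- \frac{72261}{37078} \approx -1.9489$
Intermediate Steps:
$x{\left(C \right)} = 8 + C$ ($x{\left(C \right)} = 8 + \frac{C + C}{2} = 8 + \frac{2 C}{2} = 8 + C$)
$a{\left(L \right)} = \left(5 + L\right) \left(8 + 2 L\right)$ ($a{\left(L \right)} = \left(L + \left(8 + L\right)\right) \left(L + 5\right) = \left(8 + 2 L\right) \left(5 + L\right) = \left(5 + L\right) \left(8 + 2 L\right)$)
$m{\left(y,b \right)} = 4$ ($m{\left(y,b \right)} = \left(40 + 2 \left(-6\right)^{2} + 18 \left(-6\right)\right) 1 \left(1 + 0\right) = \left(40 + 2 \cdot 36 - 108\right) 1 \cdot 1 = \left(40 + 72 - 108\right) 1 = 4 \cdot 1 = 4$)
$- \frac{72261}{37074 + m{\left(-141,193 \right)}} = - \frac{72261}{37074 + 4} = - \frac{72261}{37078}$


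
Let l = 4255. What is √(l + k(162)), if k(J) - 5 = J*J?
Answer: 2*√7626 ≈ 174.65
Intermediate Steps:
k(J) = 5 + J² (k(J) = 5 + J*J = 5 + J²)
√(l + k(162)) = √(4255 + (5 + 162²)) = √(4255 + (5 + 26244)) = √(4255 + 26249) = √30504 = 2*√7626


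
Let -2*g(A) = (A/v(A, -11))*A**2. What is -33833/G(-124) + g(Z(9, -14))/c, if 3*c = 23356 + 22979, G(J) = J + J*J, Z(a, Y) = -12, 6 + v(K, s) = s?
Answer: -8896539373/4004641380 ≈ -2.2216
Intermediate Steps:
v(K, s) = -6 + s
G(J) = J + J**2
g(A) = A**3/34 (g(A) = -A/(-6 - 11)*A**2/2 = -A/(-17)*A**2/2 = -A*(-1/17)*A**2/2 = -(-A/17)*A**2/2 = -(-1)*A**3/34 = A**3/34)
c = 15445 (c = (23356 + 22979)/3 = (1/3)*46335 = 15445)
-33833/G(-124) + g(Z(9, -14))/c = -33833*(-1/(124*(1 - 124))) + ((1/34)*(-12)**3)/15445 = -33833/((-124*(-123))) + ((1/34)*(-1728))*(1/15445) = -33833/15252 - 864/17*1/15445 = -33833*1/15252 - 864/262565 = -33833/15252 - 864/262565 = -8896539373/4004641380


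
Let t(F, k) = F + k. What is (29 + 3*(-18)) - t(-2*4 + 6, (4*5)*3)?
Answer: -83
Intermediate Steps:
(29 + 3*(-18)) - t(-2*4 + 6, (4*5)*3) = (29 + 3*(-18)) - ((-2*4 + 6) + (4*5)*3) = (29 - 54) - ((-8 + 6) + 20*3) = -25 - (-2 + 60) = -25 - 1*58 = -25 - 58 = -83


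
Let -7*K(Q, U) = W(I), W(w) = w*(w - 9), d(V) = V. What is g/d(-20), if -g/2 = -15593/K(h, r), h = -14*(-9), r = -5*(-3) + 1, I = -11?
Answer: 109151/2200 ≈ 49.614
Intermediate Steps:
W(w) = w*(-9 + w)
r = 16 (r = 15 + 1 = 16)
h = 126
K(Q, U) = -220/7 (K(Q, U) = -(-11)*(-9 - 11)/7 = -(-11)*(-20)/7 = -⅐*220 = -220/7)
g = -109151/110 (g = -(-31186)/(-220/7) = -(-31186)*(-7)/220 = -2*109151/220 = -109151/110 ≈ -992.28)
g/d(-20) = -109151/110/(-20) = -109151/110*(-1/20) = 109151/2200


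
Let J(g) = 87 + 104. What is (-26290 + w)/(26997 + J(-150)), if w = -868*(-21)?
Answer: -4031/13594 ≈ -0.29653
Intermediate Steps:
J(g) = 191
w = 18228
(-26290 + w)/(26997 + J(-150)) = (-26290 + 18228)/(26997 + 191) = -8062/27188 = -8062*1/27188 = -4031/13594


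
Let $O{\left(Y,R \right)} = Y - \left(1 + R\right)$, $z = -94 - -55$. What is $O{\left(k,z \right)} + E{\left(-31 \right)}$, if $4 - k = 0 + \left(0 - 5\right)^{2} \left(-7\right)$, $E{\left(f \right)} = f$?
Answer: $186$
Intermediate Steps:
$k = 179$ ($k = 4 - \left(0 + \left(0 - 5\right)^{2} \left(-7\right)\right) = 4 - \left(0 + \left(-5\right)^{2} \left(-7\right)\right) = 4 - \left(0 + 25 \left(-7\right)\right) = 4 - \left(0 - 175\right) = 4 - -175 = 4 + 175 = 179$)
$z = -39$ ($z = -94 + 55 = -39$)
$O{\left(Y,R \right)} = -1 + Y - R$
$O{\left(k,z \right)} + E{\left(-31 \right)} = \left(-1 + 179 - -39\right) - 31 = \left(-1 + 179 + 39\right) - 31 = 217 - 31 = 186$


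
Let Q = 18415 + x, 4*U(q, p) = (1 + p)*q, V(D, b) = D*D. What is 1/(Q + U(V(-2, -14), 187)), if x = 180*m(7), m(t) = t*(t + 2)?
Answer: 1/29943 ≈ 3.3397e-5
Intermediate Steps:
V(D, b) = D²
m(t) = t*(2 + t)
x = 11340 (x = 180*(7*(2 + 7)) = 180*(7*9) = 180*63 = 11340)
U(q, p) = q*(1 + p)/4 (U(q, p) = ((1 + p)*q)/4 = (q*(1 + p))/4 = q*(1 + p)/4)
Q = 29755 (Q = 18415 + 11340 = 29755)
1/(Q + U(V(-2, -14), 187)) = 1/(29755 + (¼)*(-2)²*(1 + 187)) = 1/(29755 + (¼)*4*188) = 1/(29755 + 188) = 1/29943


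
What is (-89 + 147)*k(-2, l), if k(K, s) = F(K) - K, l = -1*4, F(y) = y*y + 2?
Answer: 464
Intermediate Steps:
F(y) = 2 + y² (F(y) = y² + 2 = 2 + y²)
l = -4
k(K, s) = 2 + K² - K (k(K, s) = (2 + K²) - K = 2 + K² - K)
(-89 + 147)*k(-2, l) = (-89 + 147)*(2 + (-2)² - 1*(-2)) = 58*(2 + 4 + 2) = 58*8 = 464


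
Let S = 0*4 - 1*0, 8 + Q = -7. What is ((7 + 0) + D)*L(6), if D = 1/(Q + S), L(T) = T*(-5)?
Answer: -208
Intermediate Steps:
Q = -15 (Q = -8 - 7 = -15)
S = 0 (S = 0 + 0 = 0)
L(T) = -5*T
D = -1/15 (D = 1/(-15 + 0) = 1/(-15) = -1/15 ≈ -0.066667)
((7 + 0) + D)*L(6) = ((7 + 0) - 1/15)*(-5*6) = (7 - 1/15)*(-30) = (104/15)*(-30) = -208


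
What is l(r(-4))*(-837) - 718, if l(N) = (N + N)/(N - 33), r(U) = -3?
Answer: -1715/2 ≈ -857.50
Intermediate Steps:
l(N) = 2*N/(-33 + N) (l(N) = (2*N)/(-33 + N) = 2*N/(-33 + N))
l(r(-4))*(-837) - 718 = (2*(-3)/(-33 - 3))*(-837) - 718 = (2*(-3)/(-36))*(-837) - 718 = (2*(-3)*(-1/36))*(-837) - 718 = (1/6)*(-837) - 718 = -279/2 - 718 = -1715/2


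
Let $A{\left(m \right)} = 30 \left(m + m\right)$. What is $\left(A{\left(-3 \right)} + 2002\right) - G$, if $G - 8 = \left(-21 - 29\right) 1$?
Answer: $1864$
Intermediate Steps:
$A{\left(m \right)} = 60 m$ ($A{\left(m \right)} = 30 \cdot 2 m = 60 m$)
$G = -42$ ($G = 8 + \left(-21 - 29\right) 1 = 8 - 50 = -42$)
$\left(A{\left(-3 \right)} + 2002\right) - G = \left(60 \left(-3\right) + 2002\right) - -42 = \left(-180 + 2002\right) + 42 = 1822 + 42 = 1864$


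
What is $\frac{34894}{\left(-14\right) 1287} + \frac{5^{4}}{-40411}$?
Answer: $- \frac{101525906}{52008957} \approx -1.9521$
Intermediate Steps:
$\frac{34894}{\left(-14\right) 1287} + \frac{5^{4}}{-40411} = \frac{34894}{-18018} + 625 \left(- \frac{1}{40411}\right) = 34894 \left(- \frac{1}{18018}\right) - \frac{625}{40411} = - \frac{17447}{9009} - \frac{625}{40411} = - \frac{101525906}{52008957}$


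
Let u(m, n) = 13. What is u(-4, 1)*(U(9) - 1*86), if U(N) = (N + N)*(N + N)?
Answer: 3094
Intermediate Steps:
U(N) = 4*N² (U(N) = (2*N)*(2*N) = 4*N²)
u(-4, 1)*(U(9) - 1*86) = 13*(4*9² - 1*86) = 13*(4*81 - 86) = 13*(324 - 86) = 13*238 = 3094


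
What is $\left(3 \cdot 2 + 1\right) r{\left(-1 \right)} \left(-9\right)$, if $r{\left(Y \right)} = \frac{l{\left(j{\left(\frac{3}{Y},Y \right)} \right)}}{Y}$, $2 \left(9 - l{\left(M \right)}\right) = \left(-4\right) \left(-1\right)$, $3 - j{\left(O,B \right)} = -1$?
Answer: $441$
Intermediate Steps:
$j{\left(O,B \right)} = 4$ ($j{\left(O,B \right)} = 3 - -1 = 3 + 1 = 4$)
$l{\left(M \right)} = 7$ ($l{\left(M \right)} = 9 - \frac{\left(-4\right) \left(-1\right)}{2} = 9 - 2 = 7$)
$r{\left(Y \right)} = \frac{7}{Y}$
$\left(3 \cdot 2 + 1\right) r{\left(-1 \right)} \left(-9\right) = \left(3 \cdot 2 + 1\right) \frac{7}{-1} \left(-9\right) = \left(6 + 1\right) 7 \left(-1\right) \left(-9\right) = 7 \left(-7\right) \left(-9\right) = \left(-49\right) \left(-9\right) = 441$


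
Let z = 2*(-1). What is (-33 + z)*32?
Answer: -1120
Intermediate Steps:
z = -2
(-33 + z)*32 = (-33 - 2)*32 = -35*32 = -1120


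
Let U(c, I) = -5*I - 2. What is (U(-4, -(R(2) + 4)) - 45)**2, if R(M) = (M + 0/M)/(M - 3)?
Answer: 1369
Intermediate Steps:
R(M) = M/(-3 + M) (R(M) = (M + 0)/(-3 + M) = M/(-3 + M))
U(c, I) = -2 - 5*I
(U(-4, -(R(2) + 4)) - 45)**2 = ((-2 - (-5)*(2/(-3 + 2) + 4)) - 45)**2 = ((-2 - (-5)*(2/(-1) + 4)) - 45)**2 = ((-2 - (-5)*(2*(-1) + 4)) - 45)**2 = ((-2 - (-5)*(-2 + 4)) - 45)**2 = ((-2 - (-5)*2) - 45)**2 = ((-2 - 5*(-2)) - 45)**2 = ((-2 + 10) - 45)**2 = (8 - 45)**2 = (-37)**2 = 1369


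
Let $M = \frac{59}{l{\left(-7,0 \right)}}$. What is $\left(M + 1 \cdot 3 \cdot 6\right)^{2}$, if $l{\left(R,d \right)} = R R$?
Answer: $\frac{885481}{2401} \approx 368.8$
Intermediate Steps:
$l{\left(R,d \right)} = R^{2}$
$M = \frac{59}{49}$ ($M = \frac{59}{\left(-7\right)^{2}} = \frac{59}{49} \approx 1.2041$)
$\left(M + 1 \cdot 3 \cdot 6\right)^{2} = \left(\frac{59}{49} + 1 \cdot 3 \cdot 6\right)^{2} = \left(\frac{59}{49} + 3 \cdot 6\right)^{2} = \left(\frac{59}{49} + 18\right)^{2} = \left(\frac{941}{49}\right)^{2} = \frac{885481}{2401}$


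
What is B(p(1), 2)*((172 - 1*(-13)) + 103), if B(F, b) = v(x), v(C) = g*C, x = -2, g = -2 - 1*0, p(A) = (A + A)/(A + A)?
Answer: 1152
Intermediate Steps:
p(A) = 1 (p(A) = (2*A)/((2*A)) = (2*A)*(1/(2*A)) = 1)
g = -2 (g = -2 + 0 = -2)
v(C) = -2*C
B(F, b) = 4 (B(F, b) = -2*(-2) = 4)
B(p(1), 2)*((172 - 1*(-13)) + 103) = 4*((172 - 1*(-13)) + 103) = 4*((172 + 13) + 103) = 4*(185 + 103) = 4*288 = 1152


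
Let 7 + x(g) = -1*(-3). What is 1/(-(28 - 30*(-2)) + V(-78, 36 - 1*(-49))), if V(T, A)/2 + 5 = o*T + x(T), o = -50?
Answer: 1/7694 ≈ 0.00012997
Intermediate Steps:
x(g) = -4 (x(g) = -7 - 1*(-3) = -7 + 3 = -4)
V(T, A) = -18 - 100*T (V(T, A) = -10 + 2*(-50*T - 4) = -10 + 2*(-4 - 50*T) = -10 + (-8 - 100*T) = -18 - 100*T)
1/(-(28 - 30*(-2)) + V(-78, 36 - 1*(-49))) = 1/(-(28 - 30*(-2)) + (-18 - 100*(-78))) = 1/(-(28 + 60) + (-18 + 7800)) = 1/(-1*88 + 7782) = 1/(-88 + 7782) = 1/7694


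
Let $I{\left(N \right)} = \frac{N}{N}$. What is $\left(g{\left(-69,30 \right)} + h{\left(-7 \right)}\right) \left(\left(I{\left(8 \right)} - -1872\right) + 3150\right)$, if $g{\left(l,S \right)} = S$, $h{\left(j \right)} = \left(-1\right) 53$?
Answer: $-115529$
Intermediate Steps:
$I{\left(N \right)} = 1$
$h{\left(j \right)} = -53$
$\left(g{\left(-69,30 \right)} + h{\left(-7 \right)}\right) \left(\left(I{\left(8 \right)} - -1872\right) + 3150\right) = \left(30 - 53\right) \left(\left(1 - -1872\right) + 3150\right) = - 23 \left(\left(1 + 1872\right) + 3150\right) = - 23 \left(1873 + 3150\right) = \left(-23\right) 5023 = -115529$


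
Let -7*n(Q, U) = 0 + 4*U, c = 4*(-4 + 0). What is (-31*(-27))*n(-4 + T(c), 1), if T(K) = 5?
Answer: -3348/7 ≈ -478.29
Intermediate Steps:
c = -16 (c = 4*(-4) = -16)
n(Q, U) = -4*U/7 (n(Q, U) = -(0 + 4*U)/7 = -4*U/7)
(-31*(-27))*n(-4 + T(c), 1) = (-31*(-27))*(-4/7*1) = 837*(-4/7) = -3348/7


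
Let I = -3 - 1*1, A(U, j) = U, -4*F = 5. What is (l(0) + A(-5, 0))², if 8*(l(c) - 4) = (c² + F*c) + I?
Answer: 9/4 ≈ 2.2500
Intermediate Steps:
F = -5/4 (F = -¼*5 = -5/4 ≈ -1.2500)
I = -4 (I = -3 - 1 = -4)
l(c) = 7/2 - 5*c/32 + c²/8 (l(c) = 4 + ((c² - 5*c/4) - 4)/8 = 4 + (-4 + c² - 5*c/4)/8 = 4 + (-½ - 5*c/32 + c²/8) = 7/2 - 5*c/32 + c²/8)
(l(0) + A(-5, 0))² = ((7/2 - 5/32*0 + (⅛)*0²) - 5)² = ((7/2 + 0 + (⅛)*0) - 5)² = ((7/2 + 0 + 0) - 5)² = (7/2 - 5)² = (-3/2)² = 9/4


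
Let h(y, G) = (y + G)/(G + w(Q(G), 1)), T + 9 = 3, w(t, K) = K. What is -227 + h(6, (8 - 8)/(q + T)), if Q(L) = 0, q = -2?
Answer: -221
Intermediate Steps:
T = -6 (T = -9 + 3 = -6)
h(y, G) = (G + y)/(1 + G) (h(y, G) = (y + G)/(G + 1) = (G + y)/(1 + G))
-227 + h(6, (8 - 8)/(q + T)) = -227 + ((8 - 8)/(-2 - 6) + 6)/(1 + (8 - 8)/(-2 - 6)) = -227 + (0/(-8) + 6)/(1 + 0/(-8)) = -227 + (0*(-⅛) + 6)/(1 + 0*(-⅛)) = -227 + (0 + 6)/(1 + 0) = -227 + 6/1 = -227 + 1*6 = -227 + 6 = -221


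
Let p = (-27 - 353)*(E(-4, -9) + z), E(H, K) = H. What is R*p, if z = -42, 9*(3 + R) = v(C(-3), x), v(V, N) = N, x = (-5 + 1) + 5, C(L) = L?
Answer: -454480/9 ≈ -50498.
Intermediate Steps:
x = 1 (x = -4 + 5 = 1)
R = -26/9 (R = -3 + (1/9)*1 = -3 + 1/9 = -26/9 ≈ -2.8889)
p = 17480 (p = (-27 - 353)*(-4 - 42) = -380*(-46) = 17480)
R*p = -26/9*17480 = -454480/9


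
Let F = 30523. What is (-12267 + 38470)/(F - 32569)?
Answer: -26203/2046 ≈ -12.807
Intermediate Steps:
(-12267 + 38470)/(F - 32569) = (-12267 + 38470)/(30523 - 32569) = 26203/(-2046) = 26203*(-1/2046) = -26203/2046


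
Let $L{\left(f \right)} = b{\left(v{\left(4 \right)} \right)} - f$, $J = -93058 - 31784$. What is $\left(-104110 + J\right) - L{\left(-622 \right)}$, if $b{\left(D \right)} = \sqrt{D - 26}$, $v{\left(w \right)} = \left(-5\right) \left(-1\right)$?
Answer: $-229574 - i \sqrt{21} \approx -2.2957 \cdot 10^{5} - 4.5826 i$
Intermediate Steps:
$v{\left(w \right)} = 5$
$b{\left(D \right)} = \sqrt{-26 + D}$
$J = -124842$
$L{\left(f \right)} = - f + i \sqrt{21}$ ($L{\left(f \right)} = \sqrt{-26 + 5} - f = \sqrt{-21} - f = i \sqrt{21} - f = - f + i \sqrt{21}$)
$\left(-104110 + J\right) - L{\left(-622 \right)} = \left(-104110 - 124842\right) - \left(\left(-1\right) \left(-622\right) + i \sqrt{21}\right) = -228952 - \left(622 + i \sqrt{21}\right) = -229574 - i \sqrt{21}$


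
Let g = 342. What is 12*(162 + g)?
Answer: 6048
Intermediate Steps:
12*(162 + g) = 12*(162 + 342) = 12*504 = 6048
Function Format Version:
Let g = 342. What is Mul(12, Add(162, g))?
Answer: 6048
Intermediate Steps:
Mul(12, Add(162, g)) = Mul(12, Add(162, 342)) = Mul(12, 504) = 6048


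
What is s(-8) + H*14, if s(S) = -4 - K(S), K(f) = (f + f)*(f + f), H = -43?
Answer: -862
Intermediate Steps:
K(f) = 4*f² (K(f) = (2*f)*(2*f) = 4*f²)
s(S) = -4 - 4*S²
s(-8) + H*14 = (-4 - 4*(-8)²) - 43*14 = (-4 - 4*64) - 602 = (-4 - 256) - 602 = -260 - 602 = -862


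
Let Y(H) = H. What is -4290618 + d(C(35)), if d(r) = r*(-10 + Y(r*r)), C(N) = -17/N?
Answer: -183960043413/42875 ≈ -4.2906e+6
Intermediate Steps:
d(r) = r*(-10 + r²) (d(r) = r*(-10 + r*r) = r*(-10 + r²))
-4290618 + d(C(35)) = -4290618 + (-17/35)*(-10 + (-17/35)²) = -4290618 + (-17*1/35)*(-10 + (-17*1/35)²) = -4290618 - 17*(-10 + (-17/35)²)/35 = -4290618 - 17*(-10 + 289/1225)/35 = -4290618 - 17/35*(-11961/1225) = -4290618 + 203337/42875 = -183960043413/42875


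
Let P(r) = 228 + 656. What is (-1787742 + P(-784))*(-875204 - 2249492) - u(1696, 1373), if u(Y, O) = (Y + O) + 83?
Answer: 5583388042016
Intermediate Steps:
P(r) = 884
u(Y, O) = 83 + O + Y (u(Y, O) = (O + Y) + 83 = 83 + O + Y)
(-1787742 + P(-784))*(-875204 - 2249492) - u(1696, 1373) = (-1787742 + 884)*(-875204 - 2249492) - (83 + 1373 + 1696) = -1786858*(-3124696) - 1*3152 = 5583388045168 - 3152 = 5583388042016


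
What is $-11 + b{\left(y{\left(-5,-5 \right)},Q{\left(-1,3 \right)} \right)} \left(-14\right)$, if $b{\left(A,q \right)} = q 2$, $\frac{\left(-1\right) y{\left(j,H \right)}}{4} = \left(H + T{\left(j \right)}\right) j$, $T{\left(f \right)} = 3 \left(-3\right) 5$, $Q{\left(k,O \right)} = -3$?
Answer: $73$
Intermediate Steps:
$T{\left(f \right)} = -45$ ($T{\left(f \right)} = \left(-9\right) 5 = -45$)
$y{\left(j,H \right)} = - 4 j \left(-45 + H\right)$ ($y{\left(j,H \right)} = - 4 \left(H - 45\right) j = - 4 \left(-45 + H\right) j = - 4 j \left(-45 + H\right)$)
$b{\left(A,q \right)} = 2 q$
$-11 + b{\left(y{\left(-5,-5 \right)},Q{\left(-1,3 \right)} \right)} \left(-14\right) = -11 + 2 \left(-3\right) \left(-14\right) = -11 - -84 = -11 + 84 = 73$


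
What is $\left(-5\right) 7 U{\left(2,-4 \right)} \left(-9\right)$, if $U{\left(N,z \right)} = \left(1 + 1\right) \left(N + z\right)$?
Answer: $-1260$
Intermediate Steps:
$U{\left(N,z \right)} = 2 N + 2 z$ ($U{\left(N,z \right)} = 2 \left(N + z\right) = 2 N + 2 z$)
$\left(-5\right) 7 U{\left(2,-4 \right)} \left(-9\right) = \left(-5\right) 7 \left(2 \cdot 2 + 2 \left(-4\right)\right) \left(-9\right) = - 35 \left(4 - 8\right) \left(-9\right) = \left(-35\right) \left(-4\right) \left(-9\right) = 140 \left(-9\right) = -1260$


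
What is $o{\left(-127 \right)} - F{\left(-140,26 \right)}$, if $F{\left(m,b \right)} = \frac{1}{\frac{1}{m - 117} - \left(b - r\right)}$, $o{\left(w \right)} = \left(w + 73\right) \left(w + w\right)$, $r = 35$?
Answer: $\frac{31711135}{2312} \approx 13716.0$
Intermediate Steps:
$o{\left(w \right)} = 2 w \left(73 + w\right)$ ($o{\left(w \right)} = \left(73 + w\right) 2 w = 2 w \left(73 + w\right)$)
$F{\left(m,b \right)} = \frac{1}{35 + \frac{1}{-117 + m} - b}$ ($F{\left(m,b \right)} = \frac{1}{\frac{1}{m - 117} - \left(-35 + b\right)} = \frac{1}{\frac{1}{-117 + m} - \left(-35 + b\right)} = \frac{1}{35 + \frac{1}{-117 + m} - b}$)
$o{\left(-127 \right)} - F{\left(-140,26 \right)} = 2 \left(-127\right) \left(73 - 127\right) - \frac{117 - -140}{4094 - 3042 - -4900 + 26 \left(-140\right)} = 2 \left(-127\right) \left(-54\right) - \frac{117 + 140}{4094 - 3042 + 4900 - 3640} = 13716 - \frac{1}{2312} \cdot 257 = 13716 - \frac{257}{2312} = \frac{31711135}{2312}$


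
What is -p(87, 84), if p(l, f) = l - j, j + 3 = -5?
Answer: -95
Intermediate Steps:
j = -8 (j = -3 - 5 = -8)
p(l, f) = 8 + l (p(l, f) = l - 1*(-8) = l + 8 = 8 + l)
-p(87, 84) = -(8 + 87) = -1*95 = -95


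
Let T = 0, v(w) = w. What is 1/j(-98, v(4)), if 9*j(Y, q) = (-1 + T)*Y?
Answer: 9/98 ≈ 0.091837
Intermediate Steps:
j(Y, q) = -Y/9 (j(Y, q) = ((-1 + 0)*Y)/9 = (-Y)/9 = -Y/9)
1/j(-98, v(4)) = 1/(-⅑*(-98)) = 1/(98/9) = 9/98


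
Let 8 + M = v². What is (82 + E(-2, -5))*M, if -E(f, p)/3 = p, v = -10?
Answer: 8924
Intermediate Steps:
E(f, p) = -3*p
M = 92 (M = -8 + (-10)² = -8 + 100 = 92)
(82 + E(-2, -5))*M = (82 - 3*(-5))*92 = (82 + 15)*92 = 97*92 = 8924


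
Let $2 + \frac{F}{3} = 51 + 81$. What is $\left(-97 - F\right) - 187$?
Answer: $-674$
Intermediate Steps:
$F = 390$ ($F = -6 + 3 \left(51 + 81\right) = -6 + 3 \cdot 132 = -6 + 396 = 390$)
$\left(-97 - F\right) - 187 = \left(-97 - 390\right) - 187 = -487 - 187 = -674$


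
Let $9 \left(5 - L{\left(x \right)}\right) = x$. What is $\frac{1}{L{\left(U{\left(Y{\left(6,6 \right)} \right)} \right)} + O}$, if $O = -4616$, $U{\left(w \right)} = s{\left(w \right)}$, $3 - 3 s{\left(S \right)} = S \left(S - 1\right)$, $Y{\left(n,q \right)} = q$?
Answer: $- \frac{1}{4610} \approx -0.00021692$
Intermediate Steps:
$s{\left(S \right)} = 1 - \frac{S \left(-1 + S\right)}{3}$ ($s{\left(S \right)} = 1 - \frac{S \left(S - 1\right)}{3} = 1 - \frac{S \left(-1 + S\right)}{3}$)
$U{\left(w \right)} = 1 - \frac{w^{2}}{3} + \frac{w}{3}$
$L{\left(x \right)} = 5 - \frac{x}{9}$
$\frac{1}{L{\left(U{\left(Y{\left(6,6 \right)} \right)} \right)} + O} = \frac{1}{\left(5 - \frac{1 - \frac{6^{2}}{3} + \frac{1}{3} \cdot 6}{9}\right) - 4616} = \frac{1}{\left(5 - \frac{1 - 12 + 2}{9}\right) - 4616} = \frac{1}{\left(5 - -1\right) - 4616} = \frac{1}{\left(5 + 1\right) - 4616} = \frac{1}{6 - 4616} = \frac{1}{-4610} = - \frac{1}{4610}$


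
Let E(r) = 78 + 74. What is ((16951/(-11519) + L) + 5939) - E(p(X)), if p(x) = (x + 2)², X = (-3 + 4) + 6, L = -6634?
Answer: -9773544/11519 ≈ -848.47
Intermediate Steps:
X = 7 (X = 1 + 6 = 7)
p(x) = (2 + x)²
E(r) = 152
((16951/(-11519) + L) + 5939) - E(p(X)) = ((16951/(-11519) - 6634) + 5939) - 1*152 = ((16951*(-1/11519) - 6634) + 5939) - 152 = ((-16951/11519 - 6634) + 5939) - 152 = (-76433997/11519 + 5939) - 152 = -8022656/11519 - 152 = -9773544/11519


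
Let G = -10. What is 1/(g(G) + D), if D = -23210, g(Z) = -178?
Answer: -1/23388 ≈ -4.2757e-5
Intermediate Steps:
1/(g(G) + D) = 1/(-178 - 23210) = 1/(-23388) = -1/23388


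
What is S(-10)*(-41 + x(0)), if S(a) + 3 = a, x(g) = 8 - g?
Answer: 429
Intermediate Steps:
S(a) = -3 + a
S(-10)*(-41 + x(0)) = (-3 - 10)*(-41 + (8 - 1*0)) = -13*(-41 + (8 + 0)) = -13*(-41 + 8) = -13*(-33) = 429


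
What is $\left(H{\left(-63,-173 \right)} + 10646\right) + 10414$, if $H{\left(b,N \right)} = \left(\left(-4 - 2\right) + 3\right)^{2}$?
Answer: $21069$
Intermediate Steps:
$H{\left(b,N \right)} = 9$ ($H{\left(b,N \right)} = \left(-6 + 3\right)^{2} = \left(-3\right)^{2} = 9$)
$\left(H{\left(-63,-173 \right)} + 10646\right) + 10414 = \left(9 + 10646\right) + 10414 = 10655 + 10414 = 21069$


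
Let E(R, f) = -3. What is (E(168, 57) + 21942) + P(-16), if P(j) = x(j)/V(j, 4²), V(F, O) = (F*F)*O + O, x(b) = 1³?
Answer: 90213169/4112 ≈ 21939.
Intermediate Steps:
x(b) = 1
V(F, O) = O + O*F² (V(F, O) = F²*O + O = O*F² + O = O + O*F²)
P(j) = 1/(16 + 16*j²) (P(j) = 1/(4²*(1 + j²)) = 1/(16*(1 + j²)) = 1/(16 + 16*j²))
(E(168, 57) + 21942) + P(-16) = (-3 + 21942) + 1/(16*(1 + (-16)²)) = 21939 + 1/(16*(1 + 256)) = 21939 + (1/16)/257 = 21939 + (1/16)*(1/257) = 21939 + 1/4112 = 90213169/4112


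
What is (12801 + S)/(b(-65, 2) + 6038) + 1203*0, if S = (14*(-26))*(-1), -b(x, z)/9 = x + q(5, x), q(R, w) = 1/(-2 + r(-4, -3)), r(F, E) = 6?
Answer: 52660/26483 ≈ 1.9884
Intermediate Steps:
q(R, w) = ¼ (q(R, w) = 1/(-2 + 6) = 1/4 = ¼)
b(x, z) = -9/4 - 9*x (b(x, z) = -9*(x + ¼) = -9*(¼ + x) = -9/4 - 9*x)
S = 364 (S = -364*(-1) = 364)
(12801 + S)/(b(-65, 2) + 6038) + 1203*0 = (12801 + 364)/((-9/4 - 9*(-65)) + 6038) + 1203*0 = 13165/((-9/4 + 585) + 6038) + 0 = 13165/(2331/4 + 6038) + 0 = 13165/(26483/4) + 0 = 13165*(4/26483) + 0 = 52660/26483 + 0 = 52660/26483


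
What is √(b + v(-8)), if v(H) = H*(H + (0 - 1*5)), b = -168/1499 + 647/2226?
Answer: √1159930649190894/3336774 ≈ 10.207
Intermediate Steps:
b = 595885/3336774 (b = -168*1/1499 + 647*(1/2226) = -168/1499 + 647/2226 = 595885/3336774 ≈ 0.17858)
v(H) = H*(-5 + H) (v(H) = H*(H + (0 - 5)) = H*(H - 5) = H*(-5 + H))
√(b + v(-8)) = √(595885/3336774 - 8*(-5 - 8)) = √(595885/3336774 - 8*(-13)) = √(595885/3336774 + 104) = √(347620381/3336774) = √1159930649190894/3336774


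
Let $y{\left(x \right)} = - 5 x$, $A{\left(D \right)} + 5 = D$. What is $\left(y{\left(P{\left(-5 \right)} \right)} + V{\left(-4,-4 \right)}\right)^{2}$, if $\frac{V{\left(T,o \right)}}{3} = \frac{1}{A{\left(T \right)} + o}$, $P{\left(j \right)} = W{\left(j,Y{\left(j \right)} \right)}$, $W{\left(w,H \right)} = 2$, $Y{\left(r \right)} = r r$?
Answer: $\frac{17689}{169} \approx 104.67$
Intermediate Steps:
$Y{\left(r \right)} = r^{2}$
$A{\left(D \right)} = -5 + D$
$P{\left(j \right)} = 2$
$V{\left(T,o \right)} = \frac{3}{-5 + T + o}$ ($V{\left(T,o \right)} = \frac{3}{\left(-5 + T\right) + o} = \frac{3}{-5 + T + o}$)
$\left(y{\left(P{\left(-5 \right)} \right)} + V{\left(-4,-4 \right)}\right)^{2} = \left(\left(-5\right) 2 + \frac{3}{-5 - 4 - 4}\right)^{2} = \left(-10 + \frac{3}{-13}\right)^{2} = \left(-10 + 3 \left(- \frac{1}{13}\right)\right)^{2} = \left(-10 - \frac{3}{13}\right)^{2} = \left(- \frac{133}{13}\right)^{2} = \frac{17689}{169}$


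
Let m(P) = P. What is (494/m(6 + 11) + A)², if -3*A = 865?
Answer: 174847729/2601 ≈ 67223.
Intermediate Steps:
A = -865/3 (A = -⅓*865 = -865/3 ≈ -288.33)
(494/m(6 + 11) + A)² = (494/(6 + 11) - 865/3)² = (494/17 - 865/3)² = (-13223/51)² = 174847729/2601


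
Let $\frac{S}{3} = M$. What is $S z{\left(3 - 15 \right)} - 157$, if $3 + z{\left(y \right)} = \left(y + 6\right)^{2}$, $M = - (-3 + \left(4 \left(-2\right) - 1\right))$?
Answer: $1031$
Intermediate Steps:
$M = 12$ ($M = - (-3 - 9) = \left(-1\right) \left(-12\right) = 12$)
$S = 36$ ($S = 3 \cdot 12 = 36$)
$z{\left(y \right)} = -3 + \left(6 + y\right)^{2}$ ($z{\left(y \right)} = -3 + \left(y + 6\right)^{2} = -3 + \left(6 + y\right)^{2}$)
$S z{\left(3 - 15 \right)} - 157 = 36 \left(-3 + \left(6 + \left(3 - 15\right)\right)^{2}\right) - 157 = 36 \left(-3 + \left(6 - 12\right)^{2}\right) - 157 = 36 \left(-3 + \left(-6\right)^{2}\right) - 157 = 36 \left(-3 + 36\right) - 157 = 36 \cdot 33 - 157 = 1188 - 157 = 1031$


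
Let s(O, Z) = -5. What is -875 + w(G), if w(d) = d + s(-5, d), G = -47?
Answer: -927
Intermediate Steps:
w(d) = -5 + d (w(d) = d - 5 = -5 + d)
-875 + w(G) = -875 + (-5 - 47) = -875 - 52 = -927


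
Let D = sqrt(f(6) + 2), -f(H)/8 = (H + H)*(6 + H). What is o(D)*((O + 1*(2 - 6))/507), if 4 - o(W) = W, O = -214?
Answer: -872/507 + 1090*I*sqrt(46)/507 ≈ -1.7199 + 14.581*I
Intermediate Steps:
f(H) = -16*H*(6 + H) (f(H) = -8*(H + H)*(6 + H) = -8*2*H*(6 + H) = -16*H*(6 + H))
D = 5*I*sqrt(46) (D = sqrt(-16*6*(6 + 6) + 2) = sqrt(-16*6*12 + 2) = sqrt(-1152 + 2) = sqrt(-1150) = 5*I*sqrt(46) ≈ 33.912*I)
o(W) = 4 - W
o(D)*((O + 1*(2 - 6))/507) = (4 - 5*I*sqrt(46))*((-214 + 1*(2 - 6))/507) = (4 - 5*I*sqrt(46))*((-214 + 1*(-4))*(1/507)) = (4 - 5*I*sqrt(46))*((-214 - 4)*(1/507)) = (4 - 5*I*sqrt(46))*(-218*1/507) = (4 - 5*I*sqrt(46))*(-218/507) = -872/507 + 1090*I*sqrt(46)/507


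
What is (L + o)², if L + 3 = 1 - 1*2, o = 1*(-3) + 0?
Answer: 49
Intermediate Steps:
o = -3 (o = -3 + 0 = -3)
L = -4 (L = -3 + (1 - 1*2) = -3 + (1 - 2) = -3 - 1 = -4)
(L + o)² = (-4 - 3)² = (-7)² = 49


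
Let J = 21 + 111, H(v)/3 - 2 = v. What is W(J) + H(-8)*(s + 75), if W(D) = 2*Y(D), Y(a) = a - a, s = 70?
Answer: -2610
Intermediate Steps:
H(v) = 6 + 3*v
Y(a) = 0
J = 132
W(D) = 0 (W(D) = 2*0 = 0)
W(J) + H(-8)*(s + 75) = 0 + (6 + 3*(-8))*(70 + 75) = 0 + (6 - 24)*145 = 0 - 18*145 = 0 - 2610 = -2610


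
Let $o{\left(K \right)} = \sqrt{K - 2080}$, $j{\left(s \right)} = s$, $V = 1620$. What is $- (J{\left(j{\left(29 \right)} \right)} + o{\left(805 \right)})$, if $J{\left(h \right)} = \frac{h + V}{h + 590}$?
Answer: $- \frac{1649}{619} - 5 i \sqrt{51} \approx -2.664 - 35.707 i$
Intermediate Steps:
$o{\left(K \right)} = \sqrt{-2080 + K}$
$J{\left(h \right)} = \frac{1620 + h}{590 + h}$ ($J{\left(h \right)} = \frac{h + 1620}{h + 590} = \frac{1620 + h}{590 + h}$)
$- (J{\left(j{\left(29 \right)} \right)} + o{\left(805 \right)}) = - (\frac{1620 + 29}{590 + 29} + \sqrt{-2080 + 805}) = - (\frac{1}{619} \cdot 1649 + \sqrt{-1275}) = - (\frac{1}{619} \cdot 1649 + 5 i \sqrt{51}) = - (\frac{1649}{619} + 5 i \sqrt{51}) = - \frac{1649}{619} - 5 i \sqrt{51}$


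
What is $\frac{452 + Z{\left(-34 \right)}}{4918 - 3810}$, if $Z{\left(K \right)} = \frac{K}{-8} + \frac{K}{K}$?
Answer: $\frac{1829}{4432} \approx 0.41268$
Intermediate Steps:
$Z{\left(K \right)} = 1 - \frac{K}{8}$ ($Z{\left(K \right)} = K \left(- \frac{1}{8}\right) + 1 = - \frac{K}{8} + 1 = 1 - \frac{K}{8}$)
$\frac{452 + Z{\left(-34 \right)}}{4918 - 3810} = \frac{452 + \left(1 - - \frac{17}{4}\right)}{4918 - 3810} = \frac{452 + \left(1 + \frac{17}{4}\right)}{1108} = \left(452 + \frac{21}{4}\right) \frac{1}{1108} = \frac{1829}{4} \cdot \frac{1}{1108} = \frac{1829}{4432}$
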